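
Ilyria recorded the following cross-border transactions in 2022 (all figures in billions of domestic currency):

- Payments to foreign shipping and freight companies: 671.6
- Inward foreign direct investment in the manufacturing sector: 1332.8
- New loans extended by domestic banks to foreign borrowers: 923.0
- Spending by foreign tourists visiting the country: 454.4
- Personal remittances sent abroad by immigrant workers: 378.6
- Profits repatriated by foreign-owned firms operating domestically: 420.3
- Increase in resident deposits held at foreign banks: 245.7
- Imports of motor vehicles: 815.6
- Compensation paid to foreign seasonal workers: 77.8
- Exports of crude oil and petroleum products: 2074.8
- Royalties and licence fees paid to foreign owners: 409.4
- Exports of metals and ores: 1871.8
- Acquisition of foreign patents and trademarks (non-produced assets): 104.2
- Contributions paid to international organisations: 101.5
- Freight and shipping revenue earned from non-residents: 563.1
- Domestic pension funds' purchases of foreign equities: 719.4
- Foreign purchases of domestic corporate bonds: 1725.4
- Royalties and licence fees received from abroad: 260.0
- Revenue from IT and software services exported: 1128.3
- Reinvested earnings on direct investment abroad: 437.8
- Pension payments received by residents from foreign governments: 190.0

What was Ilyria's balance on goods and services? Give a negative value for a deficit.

Goods: -815.6 + 1871.8 + 2074.8 = 3131.0
Services: 1128.3 - 671.6 - 409.4 + 454.4 + 260.0 + 563.1 = 1324.8
Trade balance = 3131.0 + 1324.8 = 4455.8
(Excluded from the trade balance — financial account: inward foreign direct investment in the manufacturing sector 1332.8, new loans extended by domestic banks to foreign borrowers 923.0, increase in resident deposits held at foreign banks 245.7, domestic pension funds' purchases of foreign equities 719.4, foreign purchases of domestic corporate bonds 1725.4; secondary income: personal remittances sent abroad by immigrant workers 378.6, contributions paid to international organisations 101.5, pension payments received by residents from foreign governments 190.0; primary income: profits repatriated by foreign-owned firms operating domestically 420.3, compensation paid to foreign seasonal workers 77.8, reinvested earnings on direct investment abroad 437.8; capital account: acquisition of foreign patents and trademarks (non-produced assets) 104.2.)

4455.8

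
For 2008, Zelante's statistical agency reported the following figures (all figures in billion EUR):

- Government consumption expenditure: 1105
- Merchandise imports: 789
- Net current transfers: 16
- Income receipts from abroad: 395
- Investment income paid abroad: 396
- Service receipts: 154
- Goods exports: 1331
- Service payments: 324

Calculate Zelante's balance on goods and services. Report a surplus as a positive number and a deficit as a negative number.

Goods balance = 1331 - 789 = 542
Services balance = 154 - 324 = -170
Trade balance (goods + services) = 542 + (-170) = 372

372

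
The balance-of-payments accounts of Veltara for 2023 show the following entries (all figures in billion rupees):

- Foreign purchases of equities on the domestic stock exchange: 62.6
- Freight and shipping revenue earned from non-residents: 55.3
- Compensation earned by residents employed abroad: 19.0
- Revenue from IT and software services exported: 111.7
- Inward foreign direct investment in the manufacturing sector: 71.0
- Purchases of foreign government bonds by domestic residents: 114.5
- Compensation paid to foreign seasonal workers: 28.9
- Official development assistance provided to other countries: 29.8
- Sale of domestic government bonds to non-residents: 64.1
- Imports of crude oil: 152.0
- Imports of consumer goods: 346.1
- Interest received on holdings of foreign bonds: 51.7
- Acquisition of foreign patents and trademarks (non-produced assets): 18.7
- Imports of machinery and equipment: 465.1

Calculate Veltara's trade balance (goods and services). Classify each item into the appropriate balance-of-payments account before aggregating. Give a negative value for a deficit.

Goods: -346.1 - 465.1 - 152.0 = -963.2
Services: 55.3 + 111.7 = 167.0
Trade balance = -963.2 + 167.0 = -796.2
(Excluded from the trade balance — financial account: foreign purchases of equities on the domestic stock exchange 62.6, inward foreign direct investment in the manufacturing sector 71.0, purchases of foreign government bonds by domestic residents 114.5, sale of domestic government bonds to non-residents 64.1; primary income: compensation earned by residents employed abroad 19.0, compensation paid to foreign seasonal workers 28.9, interest received on holdings of foreign bonds 51.7; secondary income: official development assistance provided to other countries 29.8; capital account: acquisition of foreign patents and trademarks (non-produced assets) 18.7.)

-796.2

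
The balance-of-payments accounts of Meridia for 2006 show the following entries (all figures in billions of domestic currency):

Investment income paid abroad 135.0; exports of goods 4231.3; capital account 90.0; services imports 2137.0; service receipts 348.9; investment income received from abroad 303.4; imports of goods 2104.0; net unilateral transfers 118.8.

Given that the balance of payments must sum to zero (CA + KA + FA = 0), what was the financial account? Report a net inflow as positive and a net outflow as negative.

Goods balance = 4231.3 - 2104.0 = 2127.3
Services balance = 348.9 - 2137.0 = -1788.1
Trade balance (goods + services) = 2127.3 + (-1788.1) = 339.2
Net primary income = 303.4 - 135.0 = 168.4
Net secondary income = 118.8
Current account = 339.2 + 168.4 + 118.8 = 626.4
Financial account = -(626.4 + 90.0) = -716.4

-716.4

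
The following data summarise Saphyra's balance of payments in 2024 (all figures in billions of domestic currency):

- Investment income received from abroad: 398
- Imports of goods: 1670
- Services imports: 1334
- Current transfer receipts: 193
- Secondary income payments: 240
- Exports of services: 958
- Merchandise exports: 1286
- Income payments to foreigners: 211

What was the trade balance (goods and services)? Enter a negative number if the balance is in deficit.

Goods balance = 1286 - 1670 = -384
Services balance = 958 - 1334 = -376
Trade balance (goods + services) = -384 + (-376) = -760

-760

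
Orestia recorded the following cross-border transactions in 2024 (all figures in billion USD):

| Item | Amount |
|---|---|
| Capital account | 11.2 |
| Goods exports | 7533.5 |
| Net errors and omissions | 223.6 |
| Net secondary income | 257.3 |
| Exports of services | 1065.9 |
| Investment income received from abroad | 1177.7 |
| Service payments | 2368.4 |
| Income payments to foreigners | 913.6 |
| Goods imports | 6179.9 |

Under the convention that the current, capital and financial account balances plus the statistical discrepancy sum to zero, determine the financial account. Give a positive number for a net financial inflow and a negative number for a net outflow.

-807.3

Goods balance = 7533.5 - 6179.9 = 1353.6
Services balance = 1065.9 - 2368.4 = -1302.5
Trade balance (goods + services) = 1353.6 + (-1302.5) = 51.1
Net primary income = 1177.7 - 913.6 = 264.1
Net secondary income = 257.3
Current account = 51.1 + 264.1 + 257.3 = 572.5
Financial account = -(572.5 + 11.2 + 223.6) = -807.3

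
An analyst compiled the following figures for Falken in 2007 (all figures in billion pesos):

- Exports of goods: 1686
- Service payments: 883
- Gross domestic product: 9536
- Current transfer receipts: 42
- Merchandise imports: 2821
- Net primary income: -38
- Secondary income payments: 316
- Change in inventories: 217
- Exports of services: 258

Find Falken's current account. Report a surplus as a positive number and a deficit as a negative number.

Goods balance = 1686 - 2821 = -1135
Services balance = 258 - 883 = -625
Trade balance (goods + services) = -1135 + (-625) = -1760
Net primary income = -38
Net secondary income = 42 - 316 = -274
Current account = -1760 + (-38) + (-274) = -2072

-2072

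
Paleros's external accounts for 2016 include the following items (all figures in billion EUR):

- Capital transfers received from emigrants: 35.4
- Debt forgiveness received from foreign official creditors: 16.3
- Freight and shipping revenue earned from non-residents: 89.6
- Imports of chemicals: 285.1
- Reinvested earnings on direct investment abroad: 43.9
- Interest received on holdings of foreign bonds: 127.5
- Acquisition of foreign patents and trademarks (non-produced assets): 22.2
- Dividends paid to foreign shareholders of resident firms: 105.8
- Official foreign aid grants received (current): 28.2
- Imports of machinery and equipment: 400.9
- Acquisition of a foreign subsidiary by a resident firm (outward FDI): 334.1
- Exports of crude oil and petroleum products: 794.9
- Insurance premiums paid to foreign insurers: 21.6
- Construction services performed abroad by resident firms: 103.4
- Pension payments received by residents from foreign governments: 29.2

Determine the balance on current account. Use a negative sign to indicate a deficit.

403.3

Goods: 794.9 - 285.1 - 400.9 = 108.9
Services: 89.6 + 103.4 - 21.6 = 171.4
Primary income: 127.5 + 43.9 - 105.8 = 65.6
Secondary income: 28.2 + 29.2 = 57.4
Current account = 108.9 + 171.4 + 65.6 + 57.4 = 403.3
(Excluded from the current account — capital account: capital transfers received from emigrants 35.4, debt forgiveness received from foreign official creditors 16.3, acquisition of foreign patents and trademarks (non-produced assets) 22.2; financial account: acquisition of a foreign subsidiary by a resident firm (outward FDI) 334.1.)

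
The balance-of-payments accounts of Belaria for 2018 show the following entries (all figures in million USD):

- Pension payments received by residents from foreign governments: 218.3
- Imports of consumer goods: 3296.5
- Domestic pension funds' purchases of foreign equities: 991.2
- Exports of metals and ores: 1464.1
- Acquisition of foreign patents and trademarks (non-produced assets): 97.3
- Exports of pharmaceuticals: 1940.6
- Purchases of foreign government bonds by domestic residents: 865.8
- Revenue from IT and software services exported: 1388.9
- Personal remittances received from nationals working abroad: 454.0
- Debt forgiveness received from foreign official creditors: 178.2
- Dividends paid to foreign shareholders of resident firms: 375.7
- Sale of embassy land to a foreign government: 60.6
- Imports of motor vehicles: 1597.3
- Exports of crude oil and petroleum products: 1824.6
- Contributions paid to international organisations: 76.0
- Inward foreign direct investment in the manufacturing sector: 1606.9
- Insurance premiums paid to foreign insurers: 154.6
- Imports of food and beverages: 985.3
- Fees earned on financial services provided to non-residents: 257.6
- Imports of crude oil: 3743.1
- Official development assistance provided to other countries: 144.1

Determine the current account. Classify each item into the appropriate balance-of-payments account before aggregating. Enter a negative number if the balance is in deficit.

Goods: 1824.6 - 3743.1 + 1940.6 + 1464.1 - 3296.5 - 985.3 - 1597.3 = -4392.9
Services: 1388.9 - 154.6 + 257.6 = 1491.9
Primary income: -375.7
Secondary income: 454.0 - 76.0 + 218.3 - 144.1 = 452.2
Current account = (-4392.9) + 1491.9 + (-375.7) + 452.2 = -2824.5
(Excluded from the current account — financial account: domestic pension funds' purchases of foreign equities 991.2, purchases of foreign government bonds by domestic residents 865.8, inward foreign direct investment in the manufacturing sector 1606.9; capital account: acquisition of foreign patents and trademarks (non-produced assets) 97.3, debt forgiveness received from foreign official creditors 178.2, sale of embassy land to a foreign government 60.6.)

-2824.5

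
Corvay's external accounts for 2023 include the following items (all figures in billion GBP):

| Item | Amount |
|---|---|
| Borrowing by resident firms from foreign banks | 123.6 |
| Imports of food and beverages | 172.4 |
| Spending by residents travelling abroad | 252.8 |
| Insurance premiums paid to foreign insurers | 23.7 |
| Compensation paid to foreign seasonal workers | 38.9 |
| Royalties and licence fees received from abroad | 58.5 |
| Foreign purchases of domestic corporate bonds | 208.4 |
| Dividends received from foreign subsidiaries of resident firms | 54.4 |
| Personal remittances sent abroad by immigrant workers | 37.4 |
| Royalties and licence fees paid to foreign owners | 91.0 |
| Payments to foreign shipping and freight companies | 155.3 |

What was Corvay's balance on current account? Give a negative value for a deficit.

Goods: -172.4
Services: 58.5 - 155.3 - 23.7 - 91.0 - 252.8 = -464.3
Primary income: 54.4 - 38.9 = 15.5
Secondary income: -37.4
Current account = (-172.4) + (-464.3) + 15.5 + (-37.4) = -658.6
(Excluded from the current account — financial account: borrowing by resident firms from foreign banks 123.6, foreign purchases of domestic corporate bonds 208.4.)

-658.6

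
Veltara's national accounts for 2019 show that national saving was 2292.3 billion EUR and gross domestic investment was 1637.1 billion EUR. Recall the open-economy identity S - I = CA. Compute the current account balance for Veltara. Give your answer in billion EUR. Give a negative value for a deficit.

CA = S - I = 2292.3 - 1637.1 = 655.2

655.2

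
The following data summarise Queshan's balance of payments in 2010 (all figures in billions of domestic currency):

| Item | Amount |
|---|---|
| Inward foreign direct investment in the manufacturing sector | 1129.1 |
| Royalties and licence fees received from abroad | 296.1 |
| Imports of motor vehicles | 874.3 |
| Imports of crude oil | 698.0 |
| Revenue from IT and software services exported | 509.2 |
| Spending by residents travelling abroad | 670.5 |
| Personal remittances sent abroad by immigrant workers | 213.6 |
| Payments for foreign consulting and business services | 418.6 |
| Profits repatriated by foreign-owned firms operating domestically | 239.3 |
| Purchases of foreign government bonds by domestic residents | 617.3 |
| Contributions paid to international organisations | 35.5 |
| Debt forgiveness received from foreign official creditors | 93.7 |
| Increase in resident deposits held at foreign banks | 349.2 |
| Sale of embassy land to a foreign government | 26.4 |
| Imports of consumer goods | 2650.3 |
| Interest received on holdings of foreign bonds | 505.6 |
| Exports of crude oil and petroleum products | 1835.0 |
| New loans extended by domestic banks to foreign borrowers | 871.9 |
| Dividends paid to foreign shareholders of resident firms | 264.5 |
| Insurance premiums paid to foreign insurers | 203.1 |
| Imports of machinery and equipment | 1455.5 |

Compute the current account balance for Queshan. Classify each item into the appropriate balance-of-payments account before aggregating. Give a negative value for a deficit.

-4577.3

Goods: -1455.5 - 698.0 + 1835.0 - 874.3 - 2650.3 = -3843.1
Services: 296.1 - 418.6 + 509.2 - 203.1 - 670.5 = -486.9
Primary income: 505.6 - 264.5 - 239.3 = 1.8
Secondary income: -35.5 - 213.6 = -249.1
Current account = (-3843.1) + (-486.9) + 1.8 + (-249.1) = -4577.3
(Excluded from the current account — financial account: inward foreign direct investment in the manufacturing sector 1129.1, purchases of foreign government bonds by domestic residents 617.3, increase in resident deposits held at foreign banks 349.2, new loans extended by domestic banks to foreign borrowers 871.9; capital account: debt forgiveness received from foreign official creditors 93.7, sale of embassy land to a foreign government 26.4.)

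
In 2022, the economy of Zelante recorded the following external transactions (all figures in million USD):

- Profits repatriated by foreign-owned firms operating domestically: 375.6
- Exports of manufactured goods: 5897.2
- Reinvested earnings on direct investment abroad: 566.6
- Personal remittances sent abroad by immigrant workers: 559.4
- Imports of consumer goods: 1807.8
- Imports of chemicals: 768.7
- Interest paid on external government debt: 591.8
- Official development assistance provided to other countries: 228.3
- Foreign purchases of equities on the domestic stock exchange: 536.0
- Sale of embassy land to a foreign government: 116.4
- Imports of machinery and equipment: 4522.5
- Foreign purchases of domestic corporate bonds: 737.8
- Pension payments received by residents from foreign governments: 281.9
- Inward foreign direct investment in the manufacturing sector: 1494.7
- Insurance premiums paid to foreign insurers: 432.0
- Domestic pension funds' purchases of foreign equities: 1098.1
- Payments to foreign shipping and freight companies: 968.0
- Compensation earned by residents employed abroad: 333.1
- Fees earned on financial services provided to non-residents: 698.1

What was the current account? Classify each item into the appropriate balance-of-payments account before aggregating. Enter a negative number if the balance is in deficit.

Goods: -768.7 - 1807.8 - 4522.5 + 5897.2 = -1201.8
Services: 698.1 - 432.0 - 968.0 = -701.9
Primary income: -591.8 - 375.6 + 566.6 + 333.1 = -67.7
Secondary income: -559.4 - 228.3 + 281.9 = -505.8
Current account = (-1201.8) + (-701.9) + (-67.7) + (-505.8) = -2477.2
(Excluded from the current account — financial account: foreign purchases of equities on the domestic stock exchange 536.0, foreign purchases of domestic corporate bonds 737.8, inward foreign direct investment in the manufacturing sector 1494.7, domestic pension funds' purchases of foreign equities 1098.1; capital account: sale of embassy land to a foreign government 116.4.)

-2477.2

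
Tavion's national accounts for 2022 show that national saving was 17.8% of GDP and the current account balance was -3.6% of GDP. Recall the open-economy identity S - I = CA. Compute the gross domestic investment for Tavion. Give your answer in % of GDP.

I = S - CA = 17.8 - (-3.6) = 21.4

21.4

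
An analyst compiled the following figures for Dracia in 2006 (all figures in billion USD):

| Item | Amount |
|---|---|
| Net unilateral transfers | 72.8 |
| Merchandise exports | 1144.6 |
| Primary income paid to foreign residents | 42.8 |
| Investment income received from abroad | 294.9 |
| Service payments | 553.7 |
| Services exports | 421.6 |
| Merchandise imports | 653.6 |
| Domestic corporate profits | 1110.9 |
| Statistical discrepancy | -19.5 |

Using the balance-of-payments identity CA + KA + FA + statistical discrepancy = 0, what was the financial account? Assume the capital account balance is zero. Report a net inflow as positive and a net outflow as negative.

-664.3

Goods balance = 1144.6 - 653.6 = 491.0
Services balance = 421.6 - 553.7 = -132.1
Trade balance (goods + services) = 491.0 + (-132.1) = 358.9
Net primary income = 294.9 - 42.8 = 252.1
Net secondary income = 72.8
Current account = 358.9 + 252.1 + 72.8 = 683.8
Financial account = -(683.8 + (-19.5)) = -664.3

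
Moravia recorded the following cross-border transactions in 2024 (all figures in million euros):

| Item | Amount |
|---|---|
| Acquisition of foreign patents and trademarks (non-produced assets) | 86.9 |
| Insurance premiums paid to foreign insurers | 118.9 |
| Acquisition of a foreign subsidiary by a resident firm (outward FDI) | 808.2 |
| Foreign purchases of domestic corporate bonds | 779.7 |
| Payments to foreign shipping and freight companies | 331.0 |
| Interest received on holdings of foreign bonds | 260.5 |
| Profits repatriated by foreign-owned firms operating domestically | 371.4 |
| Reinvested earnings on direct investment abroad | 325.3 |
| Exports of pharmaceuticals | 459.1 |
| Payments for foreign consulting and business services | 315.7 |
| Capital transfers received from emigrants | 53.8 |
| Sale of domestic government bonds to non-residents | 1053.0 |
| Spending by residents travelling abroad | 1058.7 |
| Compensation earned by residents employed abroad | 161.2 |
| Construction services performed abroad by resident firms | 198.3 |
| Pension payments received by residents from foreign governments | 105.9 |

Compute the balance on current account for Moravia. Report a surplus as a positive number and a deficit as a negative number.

Goods: 459.1
Services: 198.3 - 118.9 - 1058.7 - 315.7 - 331.0 = -1626.0
Primary income: 260.5 - 371.4 + 161.2 + 325.3 = 375.6
Secondary income: 105.9
Current account = 459.1 + (-1626.0) + 375.6 + 105.9 = -685.4
(Excluded from the current account — capital account: acquisition of foreign patents and trademarks (non-produced assets) 86.9, capital transfers received from emigrants 53.8; financial account: acquisition of a foreign subsidiary by a resident firm (outward FDI) 808.2, foreign purchases of domestic corporate bonds 779.7, sale of domestic government bonds to non-residents 1053.0.)

-685.4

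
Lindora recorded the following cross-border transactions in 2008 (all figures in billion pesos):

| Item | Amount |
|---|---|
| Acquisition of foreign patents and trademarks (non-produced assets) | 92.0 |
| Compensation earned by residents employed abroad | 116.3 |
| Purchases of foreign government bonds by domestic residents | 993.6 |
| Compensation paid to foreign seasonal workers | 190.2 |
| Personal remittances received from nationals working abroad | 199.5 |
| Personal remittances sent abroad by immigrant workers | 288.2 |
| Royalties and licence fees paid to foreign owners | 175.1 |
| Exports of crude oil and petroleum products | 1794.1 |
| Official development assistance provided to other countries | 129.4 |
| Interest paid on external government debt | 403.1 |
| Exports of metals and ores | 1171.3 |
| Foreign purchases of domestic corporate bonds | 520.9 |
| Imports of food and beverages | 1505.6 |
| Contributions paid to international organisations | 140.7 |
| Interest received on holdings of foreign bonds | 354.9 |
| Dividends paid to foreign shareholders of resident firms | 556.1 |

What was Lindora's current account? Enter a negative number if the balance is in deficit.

247.7

Goods: -1505.6 + 1794.1 + 1171.3 = 1459.8
Services: -175.1
Primary income: 116.3 - 556.1 + 354.9 - 403.1 - 190.2 = -678.2
Secondary income: -129.4 - 288.2 - 140.7 + 199.5 = -358.8
Current account = 1459.8 + (-175.1) + (-678.2) + (-358.8) = 247.7
(Excluded from the current account — capital account: acquisition of foreign patents and trademarks (non-produced assets) 92.0; financial account: purchases of foreign government bonds by domestic residents 993.6, foreign purchases of domestic corporate bonds 520.9.)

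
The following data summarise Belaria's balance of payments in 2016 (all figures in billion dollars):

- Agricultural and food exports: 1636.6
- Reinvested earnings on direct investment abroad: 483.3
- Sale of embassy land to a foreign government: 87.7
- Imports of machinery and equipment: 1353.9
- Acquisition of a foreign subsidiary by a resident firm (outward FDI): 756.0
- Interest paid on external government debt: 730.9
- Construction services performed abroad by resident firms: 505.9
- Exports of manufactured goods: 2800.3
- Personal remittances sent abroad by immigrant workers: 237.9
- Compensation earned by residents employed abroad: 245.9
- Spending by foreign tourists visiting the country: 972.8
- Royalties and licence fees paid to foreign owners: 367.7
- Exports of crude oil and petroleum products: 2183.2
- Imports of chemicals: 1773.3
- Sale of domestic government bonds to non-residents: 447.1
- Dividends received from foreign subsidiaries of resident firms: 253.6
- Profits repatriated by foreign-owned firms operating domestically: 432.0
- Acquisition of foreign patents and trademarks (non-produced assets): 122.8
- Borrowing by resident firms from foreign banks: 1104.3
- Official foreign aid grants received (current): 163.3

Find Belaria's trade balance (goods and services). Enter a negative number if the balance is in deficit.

4603.9

Goods: 2183.2 + 2800.3 - 1773.3 + 1636.6 - 1353.9 = 3492.9
Services: -367.7 + 972.8 + 505.9 = 1111.0
Trade balance = 3492.9 + 1111.0 = 4603.9
(Excluded from the trade balance — primary income: reinvested earnings on direct investment abroad 483.3, interest paid on external government debt 730.9, compensation earned by residents employed abroad 245.9, dividends received from foreign subsidiaries of resident firms 253.6, profits repatriated by foreign-owned firms operating domestically 432.0; capital account: sale of embassy land to a foreign government 87.7, acquisition of foreign patents and trademarks (non-produced assets) 122.8; financial account: acquisition of a foreign subsidiary by a resident firm (outward FDI) 756.0, sale of domestic government bonds to non-residents 447.1, borrowing by resident firms from foreign banks 1104.3; secondary income: personal remittances sent abroad by immigrant workers 237.9, official foreign aid grants received (current) 163.3.)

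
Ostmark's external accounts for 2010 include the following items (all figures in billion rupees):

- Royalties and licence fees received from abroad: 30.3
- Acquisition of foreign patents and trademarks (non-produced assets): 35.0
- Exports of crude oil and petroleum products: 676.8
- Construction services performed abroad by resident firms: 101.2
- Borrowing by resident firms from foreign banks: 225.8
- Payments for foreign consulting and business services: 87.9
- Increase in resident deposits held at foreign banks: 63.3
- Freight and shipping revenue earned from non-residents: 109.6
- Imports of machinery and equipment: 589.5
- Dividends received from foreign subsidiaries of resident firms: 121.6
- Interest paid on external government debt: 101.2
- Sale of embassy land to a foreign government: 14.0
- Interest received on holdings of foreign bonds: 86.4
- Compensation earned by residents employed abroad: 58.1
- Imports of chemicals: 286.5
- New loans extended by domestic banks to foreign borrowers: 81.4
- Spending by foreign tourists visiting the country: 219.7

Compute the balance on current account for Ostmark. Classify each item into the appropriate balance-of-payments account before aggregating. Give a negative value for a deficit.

338.6

Goods: -286.5 + 676.8 - 589.5 = -199.2
Services: -87.9 + 101.2 + 219.7 + 30.3 + 109.6 = 372.9
Primary income: 121.6 - 101.2 + 86.4 + 58.1 = 164.9
Current account = (-199.2) + 372.9 + 164.9 = 338.6
(Excluded from the current account — capital account: acquisition of foreign patents and trademarks (non-produced assets) 35.0, sale of embassy land to a foreign government 14.0; financial account: borrowing by resident firms from foreign banks 225.8, increase in resident deposits held at foreign banks 63.3, new loans extended by domestic banks to foreign borrowers 81.4.)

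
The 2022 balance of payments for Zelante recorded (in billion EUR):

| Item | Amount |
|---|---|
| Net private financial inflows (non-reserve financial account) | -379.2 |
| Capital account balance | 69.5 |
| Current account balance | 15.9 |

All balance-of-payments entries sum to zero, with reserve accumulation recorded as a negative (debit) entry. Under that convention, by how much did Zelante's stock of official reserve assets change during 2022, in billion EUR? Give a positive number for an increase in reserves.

-293.8

Official reserve transactions balance = -(15.9 + 69.5 + (-379.2)) = 293.8
An accumulation of reserves is recorded as a debit (negative entry), so the change in the stock of reserves is the negative of that balance.
Change in official reserves = -(293.8) = -293.8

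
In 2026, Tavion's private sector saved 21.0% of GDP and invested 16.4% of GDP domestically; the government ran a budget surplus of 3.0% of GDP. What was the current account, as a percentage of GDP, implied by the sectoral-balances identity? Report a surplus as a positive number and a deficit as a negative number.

7.6

By the sectoral-balances identity, CA = (S_private - I) + (T - G).
Private balance = 21.0 - 16.4 = 4.6
Government balance (T - G) = 3.0
CA = 4.6 + 3.0 = 7.6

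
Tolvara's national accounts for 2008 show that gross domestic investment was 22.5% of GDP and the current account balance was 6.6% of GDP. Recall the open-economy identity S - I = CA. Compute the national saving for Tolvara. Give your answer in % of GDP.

S = I + CA = 22.5 + 6.6 = 29.1

29.1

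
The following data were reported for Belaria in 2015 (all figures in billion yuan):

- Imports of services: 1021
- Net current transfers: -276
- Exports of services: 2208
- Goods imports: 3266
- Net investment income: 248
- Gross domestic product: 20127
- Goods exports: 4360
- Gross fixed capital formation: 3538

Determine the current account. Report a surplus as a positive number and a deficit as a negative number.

2253

Goods balance = 4360 - 3266 = 1094
Services balance = 2208 - 1021 = 1187
Trade balance (goods + services) = 1094 + 1187 = 2281
Net primary income = 248
Net secondary income = -276
Current account = 2281 + 248 + (-276) = 2253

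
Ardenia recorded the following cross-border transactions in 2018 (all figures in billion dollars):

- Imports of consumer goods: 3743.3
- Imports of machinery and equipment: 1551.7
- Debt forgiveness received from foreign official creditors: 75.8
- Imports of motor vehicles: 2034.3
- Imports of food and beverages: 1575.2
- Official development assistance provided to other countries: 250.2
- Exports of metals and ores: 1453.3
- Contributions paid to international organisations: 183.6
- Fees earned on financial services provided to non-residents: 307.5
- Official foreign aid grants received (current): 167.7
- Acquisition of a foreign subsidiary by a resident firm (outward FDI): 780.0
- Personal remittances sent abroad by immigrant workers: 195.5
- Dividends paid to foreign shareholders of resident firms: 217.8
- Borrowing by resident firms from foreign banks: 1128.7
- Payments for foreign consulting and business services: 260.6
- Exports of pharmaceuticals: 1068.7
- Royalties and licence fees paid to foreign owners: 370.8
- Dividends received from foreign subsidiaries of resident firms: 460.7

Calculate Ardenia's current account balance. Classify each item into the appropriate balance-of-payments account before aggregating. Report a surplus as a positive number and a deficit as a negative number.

Goods: -3743.3 + 1068.7 + 1453.3 - 2034.3 - 1551.7 - 1575.2 = -6382.5
Services: 307.5 - 370.8 - 260.6 = -323.9
Primary income: -217.8 + 460.7 = 242.9
Secondary income: 167.7 - 183.6 - 250.2 - 195.5 = -461.6
Current account = (-6382.5) + (-323.9) + 242.9 + (-461.6) = -6925.1
(Excluded from the current account — capital account: debt forgiveness received from foreign official creditors 75.8; financial account: acquisition of a foreign subsidiary by a resident firm (outward FDI) 780.0, borrowing by resident firms from foreign banks 1128.7.)

-6925.1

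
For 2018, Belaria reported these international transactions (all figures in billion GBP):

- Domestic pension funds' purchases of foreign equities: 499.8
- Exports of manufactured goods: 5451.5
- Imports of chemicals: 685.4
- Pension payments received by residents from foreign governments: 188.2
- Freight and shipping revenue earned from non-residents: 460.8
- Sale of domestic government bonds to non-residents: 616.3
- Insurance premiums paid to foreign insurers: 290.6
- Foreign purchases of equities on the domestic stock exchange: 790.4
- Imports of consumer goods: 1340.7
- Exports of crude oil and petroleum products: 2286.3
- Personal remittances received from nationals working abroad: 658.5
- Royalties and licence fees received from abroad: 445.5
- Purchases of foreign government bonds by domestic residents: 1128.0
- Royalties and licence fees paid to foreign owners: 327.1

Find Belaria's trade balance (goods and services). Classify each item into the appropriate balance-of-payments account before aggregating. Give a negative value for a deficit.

6000.3

Goods: -685.4 + 2286.3 + 5451.5 - 1340.7 = 5711.7
Services: -290.6 - 327.1 + 445.5 + 460.8 = 288.6
Trade balance = 5711.7 + 288.6 = 6000.3
(Excluded from the trade balance — financial account: domestic pension funds' purchases of foreign equities 499.8, sale of domestic government bonds to non-residents 616.3, foreign purchases of equities on the domestic stock exchange 790.4, purchases of foreign government bonds by domestic residents 1128.0; secondary income: pension payments received by residents from foreign governments 188.2, personal remittances received from nationals working abroad 658.5.)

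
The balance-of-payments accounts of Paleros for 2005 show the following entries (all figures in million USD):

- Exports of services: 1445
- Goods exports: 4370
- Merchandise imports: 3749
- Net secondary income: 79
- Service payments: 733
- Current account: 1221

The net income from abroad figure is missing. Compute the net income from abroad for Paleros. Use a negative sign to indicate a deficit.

Current account = goods balance + services balance + net primary income + net secondary income
Sum of the known components = 1412
Net income from abroad = CA - (known components) = 1221 - 1412 = -191

-191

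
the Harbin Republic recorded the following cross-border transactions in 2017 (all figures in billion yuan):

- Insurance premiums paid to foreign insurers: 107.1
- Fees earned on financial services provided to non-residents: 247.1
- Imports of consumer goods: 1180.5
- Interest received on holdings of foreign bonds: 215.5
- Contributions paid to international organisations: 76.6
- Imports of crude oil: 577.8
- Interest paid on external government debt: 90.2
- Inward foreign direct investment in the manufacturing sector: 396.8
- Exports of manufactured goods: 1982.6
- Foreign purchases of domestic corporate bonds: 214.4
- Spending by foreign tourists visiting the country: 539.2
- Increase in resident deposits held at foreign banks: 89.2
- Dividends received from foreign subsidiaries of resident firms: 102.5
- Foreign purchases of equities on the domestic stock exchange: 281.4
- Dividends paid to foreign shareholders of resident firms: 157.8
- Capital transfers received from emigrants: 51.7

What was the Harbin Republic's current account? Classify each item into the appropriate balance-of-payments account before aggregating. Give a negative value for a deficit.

Goods: -1180.5 + 1982.6 - 577.8 = 224.3
Services: 247.1 - 107.1 + 539.2 = 679.2
Primary income: 102.5 - 157.8 - 90.2 + 215.5 = 70.0
Secondary income: -76.6
Current account = 224.3 + 679.2 + 70.0 + (-76.6) = 896.9
(Excluded from the current account — financial account: inward foreign direct investment in the manufacturing sector 396.8, foreign purchases of domestic corporate bonds 214.4, increase in resident deposits held at foreign banks 89.2, foreign purchases of equities on the domestic stock exchange 281.4; capital account: capital transfers received from emigrants 51.7.)

896.9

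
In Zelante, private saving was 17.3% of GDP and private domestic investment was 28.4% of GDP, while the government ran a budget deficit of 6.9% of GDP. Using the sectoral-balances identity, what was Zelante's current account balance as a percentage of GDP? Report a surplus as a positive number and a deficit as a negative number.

By the sectoral-balances identity, CA = (S_private - I) + (T - G).
Private balance = 17.3 - 28.4 = -11.1
Government balance (T - G) = -6.9
CA = -11.1 + (-6.9) = -18.0

-18.0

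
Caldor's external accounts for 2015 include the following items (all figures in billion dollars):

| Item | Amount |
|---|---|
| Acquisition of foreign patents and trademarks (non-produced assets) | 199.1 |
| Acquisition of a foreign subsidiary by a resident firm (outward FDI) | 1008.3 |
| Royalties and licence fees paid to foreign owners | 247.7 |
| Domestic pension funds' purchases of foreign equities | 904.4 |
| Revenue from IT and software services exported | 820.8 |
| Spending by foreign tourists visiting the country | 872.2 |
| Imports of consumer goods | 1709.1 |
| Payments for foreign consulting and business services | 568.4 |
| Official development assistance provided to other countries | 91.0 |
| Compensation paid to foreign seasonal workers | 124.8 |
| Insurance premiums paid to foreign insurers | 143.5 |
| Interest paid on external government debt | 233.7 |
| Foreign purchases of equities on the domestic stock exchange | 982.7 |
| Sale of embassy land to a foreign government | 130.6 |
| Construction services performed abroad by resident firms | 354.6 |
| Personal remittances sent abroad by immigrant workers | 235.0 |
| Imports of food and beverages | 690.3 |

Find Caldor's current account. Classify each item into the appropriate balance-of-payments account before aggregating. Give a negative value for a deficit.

-1995.9

Goods: -690.3 - 1709.1 = -2399.4
Services: 820.8 - 247.7 + 354.6 - 143.5 + 872.2 - 568.4 = 1088.0
Primary income: -124.8 - 233.7 = -358.5
Secondary income: -235.0 - 91.0 = -326.0
Current account = (-2399.4) + 1088.0 + (-358.5) + (-326.0) = -1995.9
(Excluded from the current account — capital account: acquisition of foreign patents and trademarks (non-produced assets) 199.1, sale of embassy land to a foreign government 130.6; financial account: acquisition of a foreign subsidiary by a resident firm (outward FDI) 1008.3, domestic pension funds' purchases of foreign equities 904.4, foreign purchases of equities on the domestic stock exchange 982.7.)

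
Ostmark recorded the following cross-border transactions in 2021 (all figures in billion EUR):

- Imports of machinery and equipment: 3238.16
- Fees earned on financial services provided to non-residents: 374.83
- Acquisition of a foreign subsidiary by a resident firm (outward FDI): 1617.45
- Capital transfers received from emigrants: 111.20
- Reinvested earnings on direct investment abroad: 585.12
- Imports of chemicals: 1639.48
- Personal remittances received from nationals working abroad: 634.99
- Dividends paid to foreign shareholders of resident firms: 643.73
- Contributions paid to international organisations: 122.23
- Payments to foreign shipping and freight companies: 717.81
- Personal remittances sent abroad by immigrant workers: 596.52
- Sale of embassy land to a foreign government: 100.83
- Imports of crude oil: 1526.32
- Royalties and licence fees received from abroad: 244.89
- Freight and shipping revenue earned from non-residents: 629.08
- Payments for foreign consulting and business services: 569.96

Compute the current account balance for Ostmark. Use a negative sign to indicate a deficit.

-6585.30

Goods: -1639.48 - 3238.16 - 1526.32 = -6403.96
Services: 374.83 - 569.96 + 629.08 - 717.81 + 244.89 = -38.97
Primary income: 585.12 - 643.73 = -58.61
Secondary income: 634.99 - 122.23 - 596.52 = -83.76
Current account = (-6403.96) + (-38.97) + (-58.61) + (-83.76) = -6585.30
(Excluded from the current account — financial account: acquisition of a foreign subsidiary by a resident firm (outward FDI) 1617.45; capital account: capital transfers received from emigrants 111.20, sale of embassy land to a foreign government 100.83.)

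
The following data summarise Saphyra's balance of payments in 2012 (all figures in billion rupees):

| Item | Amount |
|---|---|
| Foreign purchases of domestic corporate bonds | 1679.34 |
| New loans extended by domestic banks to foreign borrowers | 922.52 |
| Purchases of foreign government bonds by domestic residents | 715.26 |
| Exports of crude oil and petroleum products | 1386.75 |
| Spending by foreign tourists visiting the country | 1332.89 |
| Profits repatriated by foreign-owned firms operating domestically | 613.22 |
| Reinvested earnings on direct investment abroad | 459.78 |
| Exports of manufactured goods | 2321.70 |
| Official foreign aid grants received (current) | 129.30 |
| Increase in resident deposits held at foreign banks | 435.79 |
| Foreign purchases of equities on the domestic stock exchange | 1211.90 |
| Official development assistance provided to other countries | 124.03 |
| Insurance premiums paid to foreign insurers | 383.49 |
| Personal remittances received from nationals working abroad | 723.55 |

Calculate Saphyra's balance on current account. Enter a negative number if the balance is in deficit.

5233.23

Goods: 2321.70 + 1386.75 = 3708.45
Services: -383.49 + 1332.89 = 949.40
Primary income: 459.78 - 613.22 = -153.44
Secondary income: 129.30 + 723.55 - 124.03 = 728.82
Current account = 3708.45 + 949.40 + (-153.44) + 728.82 = 5233.23
(Excluded from the current account — financial account: foreign purchases of domestic corporate bonds 1679.34, new loans extended by domestic banks to foreign borrowers 922.52, purchases of foreign government bonds by domestic residents 715.26, increase in resident deposits held at foreign banks 435.79, foreign purchases of equities on the domestic stock exchange 1211.90.)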